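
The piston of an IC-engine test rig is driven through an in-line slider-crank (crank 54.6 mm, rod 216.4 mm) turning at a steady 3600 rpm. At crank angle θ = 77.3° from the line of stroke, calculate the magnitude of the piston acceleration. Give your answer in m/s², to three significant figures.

113

ω = 2π·3600/60 = 377 rad/s
x(θ) = r cosθ + √(L² − r² sin²θ); with ω constant, a = ω²·d²x/dθ².
d²x/dθ² = −r cosθ − r²(cos2θ)/√u − r⁴ sin²2θ/(4u^{3/2}),  u = L² − r² sin²θ = 0.0439919 m².
Substituting r = 0.0546 m, L = 0.2164 m, θ = 77.3°: d²x/dθ² = +0.00079159 m.
a = ω²·d²x/dθ² = (377)²·(+0.00079159) = +112.5 m/s²;  |a| = 112.5 m/s².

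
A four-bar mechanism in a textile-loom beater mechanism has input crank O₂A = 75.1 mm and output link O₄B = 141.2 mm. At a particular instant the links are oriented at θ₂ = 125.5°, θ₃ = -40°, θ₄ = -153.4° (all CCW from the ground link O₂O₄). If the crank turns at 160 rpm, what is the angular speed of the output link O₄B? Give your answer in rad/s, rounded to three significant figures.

2.43

ω₂ = 16.76 rad/s (from 160 rpm).
Differentiating the loop-closure r₂e^{iθ₂}+r₃e^{iθ₃}=r₁+r₄e^{iθ₄} gives r₂ω₂e^{iθ₂}+r₃ω₃e^{iθ₃}=r₄ω₄e^{iθ₄}.
Eliminating the other unknown: ω₄ = r₂ω₂ sin(θ₂−θ₃) / [r₄ sin(θ₄−θ₃)].
Numerator sine = +0.25038; denominator sine = -0.91775.
Result = 0.0751·16.76·(+0.25038) / (0.1412·(-0.91775)) = -2.4312 rad/s; magnitude 2.4312 rad/s.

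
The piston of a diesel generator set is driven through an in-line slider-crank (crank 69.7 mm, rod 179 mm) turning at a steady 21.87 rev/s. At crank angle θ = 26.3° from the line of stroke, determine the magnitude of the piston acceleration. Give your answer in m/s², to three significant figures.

1510

ω = 2π·21.9 = 137.4 rad/s
x(θ) = r cosθ + √(L² − r² sin²θ); with ω constant, a = ω²·d²x/dθ².
d²x/dθ² = −r cosθ − r²(cos2θ)/√u − r⁴ sin²2θ/(4u^{3/2}),  u = L² − r² sin²θ = 0.0310873 m².
Substituting r = 0.0697 m, L = 0.179 m, θ = 26.3°: d²x/dθ² = -0.0799 m.
a = ω²·d²x/dθ² = (137.4)²·(-0.0799) = -1508.7 m/s²;  |a| = 1508.7 m/s².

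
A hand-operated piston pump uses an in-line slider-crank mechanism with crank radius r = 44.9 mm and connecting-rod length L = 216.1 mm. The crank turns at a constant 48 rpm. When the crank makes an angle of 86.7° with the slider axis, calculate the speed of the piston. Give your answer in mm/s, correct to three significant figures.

ω = 2π·48/60 = 5.027 rad/s
For an in-line slider-crank, x = r cosθ + √(L² − r² sin²θ), so v = −rω sinθ·[1 + r cosθ/√(L² − r² sin²θ)].
With r = 0.0449 m, L = 0.2161 m, θ = 86.7°: √(L² − r² sin²θ) = 0.2114 m.
v = −0.0449·5.027·0.99834·[1 + 0.0449·0.05756/0.2114] = -0.22807 m/s.
|v| = 0.22807 m/s = 228.07 mm/s.

228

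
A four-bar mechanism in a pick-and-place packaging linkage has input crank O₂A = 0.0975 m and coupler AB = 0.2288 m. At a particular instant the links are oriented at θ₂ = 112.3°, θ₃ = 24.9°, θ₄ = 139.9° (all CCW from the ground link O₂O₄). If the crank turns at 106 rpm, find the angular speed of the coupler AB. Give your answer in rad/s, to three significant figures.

2.42

ω₂ = 11.1 rad/s (from 106 rpm).
Differentiating the loop-closure r₂e^{iθ₂}+r₃e^{iθ₃}=r₁+r₄e^{iθ₄} gives r₂ω₂e^{iθ₂}+r₃ω₃e^{iθ₃}=r₄ω₄e^{iθ₄}.
Eliminating the other unknown: ω₃ = r₂ω₂ sin(θ₄−θ₂) / [r₃ sin(θ₃−θ₄)].
Numerator sine = +0.46330; denominator sine = -0.90631.
Result = 0.0975·11.1·(+0.46330) / (0.2288·(-0.90631)) = -2.4181 rad/s; magnitude 2.4181 rad/s.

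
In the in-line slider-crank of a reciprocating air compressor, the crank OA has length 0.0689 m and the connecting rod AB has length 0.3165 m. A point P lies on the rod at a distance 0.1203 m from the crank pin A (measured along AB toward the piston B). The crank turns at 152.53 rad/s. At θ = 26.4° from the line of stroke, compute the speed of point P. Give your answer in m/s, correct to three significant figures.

ω = 152.5 rad/s.  Crank-pin speed |V_A| = rω = 10.509 m/s, perpendicular to OA.
Rod angle: sinφ = −(r/L) sinθ ⇒ φ = -5.555°; ω_rod = −rω cosθ/√(L²−r²sin²θ) = -29.882 rad/s.
V_P = V_A + ω_rod × AP, with AP = 0.1203 m along the rod.
Components: V_Px = −rω sinθ − a·ω_rod·sinφ = -5.0208 m/s;  V_Py = rω cosθ + a·ω_rod·cosφ = +5.8354 m/s.
|V_P| = √(V_Px² + V_Py²) = 7.698 m/s.

7.70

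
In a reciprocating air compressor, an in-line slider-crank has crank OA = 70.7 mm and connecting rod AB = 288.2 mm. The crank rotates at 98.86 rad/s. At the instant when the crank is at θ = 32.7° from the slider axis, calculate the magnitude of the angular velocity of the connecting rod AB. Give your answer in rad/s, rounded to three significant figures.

ω = 98.86 rad/s
The rod makes angle φ with the slider axis where L sinφ = r sinθ; differentiating, L cosφ·φ̇ = r ω cosθ.
L cosφ = √(L² − r² sin²θ) = 0.28566 m.
|ω_rod| = r ω |cosθ| / √(L² − r² sin²θ) = 0.0707·98.86·0.84151/0.28566 = 20.59 rad/s.

20.6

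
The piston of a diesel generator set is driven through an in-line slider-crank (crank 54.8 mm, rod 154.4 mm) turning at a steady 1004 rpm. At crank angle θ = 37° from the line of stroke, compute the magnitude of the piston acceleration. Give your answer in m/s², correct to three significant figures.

551

ω = 2π·1004/60 = 105.1 rad/s
x(θ) = r cosθ + √(L² − r² sin²θ); with ω constant, a = ω²·d²x/dθ².
d²x/dθ² = −r cosθ − r²(cos2θ)/√u − r⁴ sin²2θ/(4u^{3/2}),  u = L² − r² sin²θ = 0.0227517 m².
Substituting r = 0.0548 m, L = 0.1544 m, θ = 37°: d²x/dθ² = -0.04986 m.
a = ω²·d²x/dθ² = (105.1)²·(-0.04986) = -551.16 m/s²;  |a| = 551.16 m/s².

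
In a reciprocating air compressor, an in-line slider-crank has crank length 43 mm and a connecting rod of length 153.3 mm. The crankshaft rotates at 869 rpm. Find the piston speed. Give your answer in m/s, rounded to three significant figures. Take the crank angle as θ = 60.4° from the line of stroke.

ω = 2π·869/60 = 91 rad/s
For an in-line slider-crank, x = r cosθ + √(L² − r² sin²θ), so v = −rω sinθ·[1 + r cosθ/√(L² − r² sin²θ)].
With r = 0.043 m, L = 0.1533 m, θ = 60.4°: √(L² − r² sin²θ) = 0.14867 m.
v = −0.043·91·0.86949·[1 + 0.043·0.49394/0.14867] = -3.8885 m/s.
|v| = 3.8885 m/s.

3.89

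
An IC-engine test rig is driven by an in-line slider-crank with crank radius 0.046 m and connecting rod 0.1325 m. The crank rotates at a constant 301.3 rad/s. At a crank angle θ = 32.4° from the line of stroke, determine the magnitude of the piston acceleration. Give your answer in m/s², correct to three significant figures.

4190

ω = 301.3 rad/s
x(θ) = r cosθ + √(L² − r² sin²θ); with ω constant, a = ω²·d²x/dθ².
d²x/dθ² = −r cosθ − r²(cos2θ)/√u − r⁴ sin²2θ/(4u^{3/2}),  u = L² − r² sin²θ = 0.0169487 m².
Substituting r = 0.046 m, L = 0.1325 m, θ = 32.4°: d²x/dθ² = -0.046175 m.
a = ω²·d²x/dθ² = (301.3)²·(-0.046175) = -4191.8 m/s²;  |a| = 4191.8 m/s².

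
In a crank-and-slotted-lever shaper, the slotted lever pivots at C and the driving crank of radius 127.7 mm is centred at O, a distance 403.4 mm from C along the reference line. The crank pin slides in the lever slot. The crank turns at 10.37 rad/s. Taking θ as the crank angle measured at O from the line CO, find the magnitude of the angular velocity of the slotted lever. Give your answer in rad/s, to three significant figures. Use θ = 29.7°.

2.36

ω = 10.37 rad/s
Crank pin A relative to C: A = (d + r cosθ, r sinθ); lever angle φ = atan2(r sinθ, d + r cosθ).
Differentiating tanφ: φ̇ = rω(d cosθ + r)/(d² + r² + 2dr cosθ).
d² + r² + 2dr cosθ = |CA|² = 0.268533 m²;  d cosθ + r = +0.47811 m.
|ω_lever| = |0.1277·10.37·+0.47811| / 0.268533 = 2.3577 rad/s.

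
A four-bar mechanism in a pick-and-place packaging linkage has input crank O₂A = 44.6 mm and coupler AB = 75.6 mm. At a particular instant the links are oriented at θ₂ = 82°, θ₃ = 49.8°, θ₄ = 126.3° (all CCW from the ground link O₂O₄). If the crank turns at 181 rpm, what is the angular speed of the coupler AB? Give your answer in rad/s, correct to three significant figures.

8.03

ω₂ = 18.95 rad/s (from 181 rpm).
Differentiating the loop-closure r₂e^{iθ₂}+r₃e^{iθ₃}=r₁+r₄e^{iθ₄} gives r₂ω₂e^{iθ₂}+r₃ω₃e^{iθ₃}=r₄ω₄e^{iθ₄}.
Eliminating the other unknown: ω₃ = r₂ω₂ sin(θ₄−θ₂) / [r₃ sin(θ₃−θ₄)].
Numerator sine = +0.69842; denominator sine = -0.97237.
Result = 0.0446·18.95·(+0.69842) / (0.0756·(-0.97237)) = -8.0316 rad/s; magnitude 8.0316 rad/s.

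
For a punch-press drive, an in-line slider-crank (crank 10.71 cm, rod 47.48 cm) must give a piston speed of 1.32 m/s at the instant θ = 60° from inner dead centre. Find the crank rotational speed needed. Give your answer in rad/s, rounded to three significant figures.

12.8

For an in-line slider-crank, |v_piston| = rω|sinθ|·[1 + r cosθ/√(L² − r² sin²θ)].
With r = 0.1071 m, L = 0.4748 m, θ = 60°: the bracketed kinematic factor |dx/dθ| = 0.10342 m.
ω = v/|dx/dθ| = 1.32/0.10342 = 12.764 rad/s.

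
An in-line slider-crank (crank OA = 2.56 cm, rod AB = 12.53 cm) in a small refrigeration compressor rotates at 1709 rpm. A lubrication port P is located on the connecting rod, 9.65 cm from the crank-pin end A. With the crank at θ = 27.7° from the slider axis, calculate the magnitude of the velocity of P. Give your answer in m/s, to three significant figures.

ω = 179 rad/s.  Crank-pin speed |V_A| = rω = 4.5815 m/s, perpendicular to OA.
Rod angle: sinφ = −(r/L) sinθ ⇒ φ = -5.450°; ω_rod = −rω cosθ/√(L²−r²sin²θ) = -32.521 rad/s.
V_P = V_A + ω_rod × AP, with AP = 0.0965 m along the rod.
Components: V_Px = −rω sinθ − a·ω_rod·sinφ = -2.4277 m/s;  V_Py = rω cosθ + a·ω_rod·cosφ = +0.93237 m/s.
|V_P| = √(V_Px² + V_Py²) = 2.6006 m/s.

2.60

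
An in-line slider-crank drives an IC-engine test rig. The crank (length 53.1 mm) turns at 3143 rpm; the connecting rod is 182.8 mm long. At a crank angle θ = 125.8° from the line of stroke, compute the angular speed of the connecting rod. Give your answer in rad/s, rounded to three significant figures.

57.5

ω = 329.1 rad/s (converted from 3143 rpm).
The rod makes angle φ with the slider axis where L sinφ = r sinθ; differentiating, L cosφ·φ̇ = r ω cosθ.
L cosφ = √(L² − r² sin²θ) = 0.17765 m.
|ω_rod| = r ω |cosθ| / √(L² − r² sin²θ) = 0.0531·329.1·0.58496/0.17765 = 57.546 rad/s.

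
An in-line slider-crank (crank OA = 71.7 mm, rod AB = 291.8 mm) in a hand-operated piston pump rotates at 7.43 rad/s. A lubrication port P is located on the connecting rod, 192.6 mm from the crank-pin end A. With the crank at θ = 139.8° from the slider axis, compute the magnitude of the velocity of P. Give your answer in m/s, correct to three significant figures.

0.331

ω = 7.43 rad/s.  Crank-pin speed |V_A| = rω = 0.53273 m/s, perpendicular to OA.
Rod angle: sinφ = −(r/L) sinθ ⇒ φ = -9.126°; ω_rod = −rω cosθ/√(L²−r²sin²θ) = +1.4123 rad/s.
V_P = V_A + ω_rod × AP, with AP = 0.1926 m along the rod.
Components: V_Px = −rω sinθ − a·ω_rod·sinφ = -0.30071 m/s;  V_Py = rω cosθ + a·ω_rod·cosφ = -0.13833 m/s.
|V_P| = √(V_Px² + V_Py²) = 0.331 m/s.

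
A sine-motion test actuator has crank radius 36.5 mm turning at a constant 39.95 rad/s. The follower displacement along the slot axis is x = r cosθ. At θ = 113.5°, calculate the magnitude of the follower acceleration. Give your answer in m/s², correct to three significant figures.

23.2

ω = 39.95 rad/s
x = r cosθ ⇒ ẍ = −rω² cosθ (ω constant).
|a| = rω²|cosθ| = 0.0365·(39.95)²·|cos 113.5°| = 23.229 m/s².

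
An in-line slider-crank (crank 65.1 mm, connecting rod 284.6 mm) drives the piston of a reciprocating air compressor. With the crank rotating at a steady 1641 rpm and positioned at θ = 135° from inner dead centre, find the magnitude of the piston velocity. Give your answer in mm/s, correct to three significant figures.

ω = 2π·1641/60 = 171.8 rad/s
For an in-line slider-crank, x = r cosθ + √(L² − r² sin²θ), so v = −rω sinθ·[1 + r cosθ/√(L² − r² sin²θ)].
With r = 0.0651 m, L = 0.2846 m, θ = 135°: √(L² − r² sin²θ) = 0.28085 m.
v = −0.0651·171.8·0.70711·[1 + 0.0651·-0.70711/0.28085] = -6.6139 m/s.
|v| = 6.6139 m/s = 6613.9 mm/s.

6610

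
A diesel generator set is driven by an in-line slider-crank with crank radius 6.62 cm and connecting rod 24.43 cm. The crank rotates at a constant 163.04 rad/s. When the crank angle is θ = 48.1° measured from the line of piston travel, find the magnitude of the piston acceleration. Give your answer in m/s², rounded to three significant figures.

ω = 163 rad/s
x(θ) = r cosθ + √(L² − r² sin²θ); with ω constant, a = ω²·d²x/dθ².
d²x/dθ² = −r cosθ − r²(cos2θ)/√u − r⁴ sin²2θ/(4u^{3/2}),  u = L² − r² sin²θ = 0.0572546 m².
Substituting r = 0.0662 m, L = 0.2443 m, θ = 48.1°: d²x/dθ² = -0.042579 m.
a = ω²·d²x/dθ² = (163)²·(-0.042579) = -1131.8 m/s²;  |a| = 1131.8 m/s².

1130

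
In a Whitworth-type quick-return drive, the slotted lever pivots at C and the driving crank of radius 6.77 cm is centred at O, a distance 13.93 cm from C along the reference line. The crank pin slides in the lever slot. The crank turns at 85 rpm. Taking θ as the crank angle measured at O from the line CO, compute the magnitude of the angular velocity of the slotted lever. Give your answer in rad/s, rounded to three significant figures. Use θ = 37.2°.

2.76

ω = 8.901 rad/s (from 85 rpm).
Crank pin A relative to C: A = (d + r cosθ, r sinθ); lever angle φ = atan2(r sinθ, d + r cosθ).
Differentiating tanφ: φ̇ = rω(d cosθ + r)/(d² + r² + 2dr cosθ).
d² + r² + 2dr cosθ = |CA|² = 0.0390113 m²;  d cosθ + r = +0.17866 m.
|ω_lever| = |0.0677·8.901·+0.17866| / 0.0390113 = 2.7597 rad/s.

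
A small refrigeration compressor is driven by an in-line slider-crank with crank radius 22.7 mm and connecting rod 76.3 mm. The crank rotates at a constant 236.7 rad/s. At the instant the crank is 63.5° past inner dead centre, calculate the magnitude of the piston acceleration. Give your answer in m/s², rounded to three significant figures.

ω = 236.7 rad/s
x(θ) = r cosθ + √(L² − r² sin²θ); with ω constant, a = ω²·d²x/dθ².
d²x/dθ² = −r cosθ − r²(cos2θ)/√u − r⁴ sin²2θ/(4u^{3/2}),  u = L² − r² sin²θ = 0.00540899 m².
Substituting r = 0.0227 m, L = 0.0763 m, θ = 63.5°: d²x/dθ² = -0.0060186 m.
a = ω²·d²x/dθ² = (236.7)²·(-0.0060186) = -337.2 m/s²;  |a| = 337.2 m/s².

337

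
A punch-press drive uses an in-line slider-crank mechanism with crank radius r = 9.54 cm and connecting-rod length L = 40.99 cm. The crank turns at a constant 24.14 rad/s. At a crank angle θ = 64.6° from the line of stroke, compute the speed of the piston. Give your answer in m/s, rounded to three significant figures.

ω = 24.14 rad/s
For an in-line slider-crank, x = r cosθ + √(L² − r² sin²θ), so v = −rω sinθ·[1 + r cosθ/√(L² − r² sin²θ)].
With r = 0.0954 m, L = 0.4099 m, θ = 64.6°: √(L² − r² sin²θ) = 0.40074 m.
v = −0.0954·24.14·0.90334·[1 + 0.0954·0.42894/0.40074] = -2.2928 m/s.
|v| = 2.2928 m/s.

2.29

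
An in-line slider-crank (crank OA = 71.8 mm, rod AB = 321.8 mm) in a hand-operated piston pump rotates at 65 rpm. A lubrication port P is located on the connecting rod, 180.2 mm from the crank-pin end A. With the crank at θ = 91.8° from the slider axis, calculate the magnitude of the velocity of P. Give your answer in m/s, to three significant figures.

0.487

ω = 6.807 rad/s.  Crank-pin speed |V_A| = rω = 0.48873 m/s, perpendicular to OA.
Rod angle: sinφ = −(r/L) sinθ ⇒ φ = -12.886°; ω_rod = −rω cosθ/√(L²−r²sin²θ) = +0.048937 rad/s.
V_P = V_A + ω_rod × AP, with AP = 0.1802 m along the rod.
Components: V_Px = −rω sinθ − a·ω_rod·sinφ = -0.48652 m/s;  V_Py = rω cosθ + a·ω_rod·cosφ = -0.0067549 m/s.
|V_P| = √(V_Px² + V_Py²) = 0.48657 m/s.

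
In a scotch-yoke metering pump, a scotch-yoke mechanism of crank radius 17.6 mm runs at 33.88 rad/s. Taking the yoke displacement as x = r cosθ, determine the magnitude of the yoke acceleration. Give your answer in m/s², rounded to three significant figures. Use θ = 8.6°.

ω = 33.88 rad/s
x = r cosθ ⇒ ẍ = −rω² cosθ (ω constant).
|a| = rω²|cosθ| = 0.0176·(33.88)²·|cos 8.6°| = 19.975 m/s².

20.0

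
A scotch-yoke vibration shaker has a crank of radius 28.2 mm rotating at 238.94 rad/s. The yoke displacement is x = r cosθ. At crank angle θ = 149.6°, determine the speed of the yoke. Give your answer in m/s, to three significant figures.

3.41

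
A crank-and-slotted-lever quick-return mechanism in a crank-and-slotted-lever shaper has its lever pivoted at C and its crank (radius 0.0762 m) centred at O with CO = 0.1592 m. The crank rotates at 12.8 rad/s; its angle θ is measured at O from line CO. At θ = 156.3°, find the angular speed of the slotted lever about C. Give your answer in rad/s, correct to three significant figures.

7.59

ω = 12.8 rad/s
Crank pin A relative to C: A = (d + r cosθ, r sinθ); lever angle φ = atan2(r sinθ, d + r cosθ).
Differentiating tanφ: φ̇ = rω(d cosθ + r)/(d² + r² + 2dr cosθ).
d² + r² + 2dr cosθ = |CA|² = 0.0089352 m²;  d cosθ + r = -0.069573 m.
|ω_lever| = |0.0762·12.8·-0.069573| / 0.0089352 = 7.5946 rad/s.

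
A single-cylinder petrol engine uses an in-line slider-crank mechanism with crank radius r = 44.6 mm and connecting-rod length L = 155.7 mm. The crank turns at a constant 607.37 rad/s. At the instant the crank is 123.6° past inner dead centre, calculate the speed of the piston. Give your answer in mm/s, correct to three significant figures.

18900

ω = 607.4 rad/s
For an in-line slider-crank, x = r cosθ + √(L² − r² sin²θ), so v = −rω sinθ·[1 + r cosθ/√(L² − r² sin²θ)].
With r = 0.0446 m, L = 0.1557 m, θ = 123.6°: √(L² − r² sin²θ) = 0.1512 m.
v = −0.0446·607.4·0.83292·[1 + 0.0446·-0.55339/0.1512] = -18.88 m/s.
|v| = 18.88 m/s = 18880 mm/s.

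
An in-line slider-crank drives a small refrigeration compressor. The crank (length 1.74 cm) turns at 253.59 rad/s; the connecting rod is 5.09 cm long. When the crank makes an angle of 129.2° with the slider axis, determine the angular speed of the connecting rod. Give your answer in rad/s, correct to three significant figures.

56.8

ω = 253.6 rad/s
The rod makes angle φ with the slider axis where L sinφ = r sinθ; differentiating, L cosφ·φ̇ = r ω cosθ.
L cosφ = √(L² − r² sin²θ) = 0.049081 m.
|ω_rod| = r ω |cosθ| / √(L² − r² sin²θ) = 0.0174·253.6·0.63203/0.049081 = 56.82 rad/s.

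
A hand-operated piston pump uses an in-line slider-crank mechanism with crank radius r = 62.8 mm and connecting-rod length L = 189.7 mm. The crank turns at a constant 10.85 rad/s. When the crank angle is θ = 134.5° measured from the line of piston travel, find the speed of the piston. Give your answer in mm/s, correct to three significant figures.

ω = 10.85 rad/s
For an in-line slider-crank, x = r cosθ + √(L² − r² sin²θ), so v = −rω sinθ·[1 + r cosθ/√(L² − r² sin²θ)].
With r = 0.0628 m, L = 0.1897 m, θ = 134.5°: √(L² − r² sin²θ) = 0.18434 m.
v = −0.0628·10.85·0.71325·[1 + 0.0628·-0.70091/0.18434] = -0.36995 m/s.
|v| = 0.36995 m/s = 369.95 mm/s.

370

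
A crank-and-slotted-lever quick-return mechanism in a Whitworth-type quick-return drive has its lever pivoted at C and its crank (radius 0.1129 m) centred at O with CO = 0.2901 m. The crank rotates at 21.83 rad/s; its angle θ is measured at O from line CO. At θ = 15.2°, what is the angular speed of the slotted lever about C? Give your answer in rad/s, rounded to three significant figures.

ω = 21.83 rad/s
Crank pin A relative to C: A = (d + r cosθ, r sinθ); lever angle φ = atan2(r sinθ, d + r cosθ).
Differentiating tanφ: φ̇ = rω(d cosθ + r)/(d² + r² + 2dr cosθ).
d² + r² + 2dr cosθ = |CA|² = 0.160117 m²;  d cosθ + r = +0.39285 m.
|ω_lever| = |0.1129·21.83·+0.39285| / 0.160117 = 6.047 rad/s.

6.05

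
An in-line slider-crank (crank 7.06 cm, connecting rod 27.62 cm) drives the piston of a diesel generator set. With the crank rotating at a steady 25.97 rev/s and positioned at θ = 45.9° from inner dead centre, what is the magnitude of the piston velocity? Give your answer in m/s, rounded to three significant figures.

9.77

ω = 2π·26 = 163.2 rad/s
For an in-line slider-crank, x = r cosθ + √(L² − r² sin²θ), so v = −rω sinθ·[1 + r cosθ/√(L² − r² sin²θ)].
With r = 0.0706 m, L = 0.2762 m, θ = 45.9°: √(L² − r² sin²θ) = 0.27151 m.
v = −0.0706·163.2·0.71813·[1 + 0.0706·0.69591/0.27151] = -9.7699 m/s.
|v| = 9.7699 m/s.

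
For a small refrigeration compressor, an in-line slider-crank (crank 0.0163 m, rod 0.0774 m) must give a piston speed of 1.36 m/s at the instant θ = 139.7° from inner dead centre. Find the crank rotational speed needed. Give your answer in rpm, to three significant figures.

1470

For an in-line slider-crank, |v_piston| = rω|sinθ|·[1 + r cosθ/√(L² − r² sin²θ)].
With r = 0.0163 m, L = 0.0774 m, θ = 139.7°: the bracketed kinematic factor |dx/dθ| = 0.0088334 m.
ω = v/|dx/dθ| = 1.36/0.0088334 = 153.96 rad/s.
N = 60ω/(2π) = 1470.2 rpm.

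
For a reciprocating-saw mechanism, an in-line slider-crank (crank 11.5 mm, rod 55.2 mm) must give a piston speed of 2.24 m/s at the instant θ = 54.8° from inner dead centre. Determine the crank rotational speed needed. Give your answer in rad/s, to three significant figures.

212

For an in-line slider-crank, |v_piston| = rω|sinθ|·[1 + r cosθ/√(L² − r² sin²θ)].
With r = 0.0115 m, L = 0.0552 m, θ = 54.8°: the bracketed kinematic factor |dx/dθ| = 0.010542 m.
ω = v/|dx/dθ| = 2.24/0.010542 = 212.48 rad/s.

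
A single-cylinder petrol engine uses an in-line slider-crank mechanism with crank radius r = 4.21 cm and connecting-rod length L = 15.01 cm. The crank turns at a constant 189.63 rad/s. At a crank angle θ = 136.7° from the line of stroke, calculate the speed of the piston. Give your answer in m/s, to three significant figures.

ω = 189.6 rad/s
For an in-line slider-crank, x = r cosθ + √(L² − r² sin²θ), so v = −rω sinθ·[1 + r cosθ/√(L² − r² sin²θ)].
With r = 0.0421 m, L = 0.1501 m, θ = 136.7°: √(L² − r² sin²θ) = 0.1473 m.
v = −0.0421·189.6·0.68582·[1 + 0.0421·-0.72777/0.1473] = -4.3363 m/s.
|v| = 4.3363 m/s.

4.34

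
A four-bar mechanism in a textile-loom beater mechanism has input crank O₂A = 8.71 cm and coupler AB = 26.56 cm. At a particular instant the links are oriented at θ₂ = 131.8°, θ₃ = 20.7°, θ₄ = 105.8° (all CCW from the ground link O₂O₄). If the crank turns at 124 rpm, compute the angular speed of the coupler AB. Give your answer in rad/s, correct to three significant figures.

1.87

ω₂ = 12.99 rad/s (from 124 rpm).
Differentiating the loop-closure r₂e^{iθ₂}+r₃e^{iθ₃}=r₁+r₄e^{iθ₄} gives r₂ω₂e^{iθ₂}+r₃ω₃e^{iθ₃}=r₄ω₄e^{iθ₄}.
Eliminating the other unknown: ω₃ = r₂ω₂ sin(θ₄−θ₂) / [r₃ sin(θ₃−θ₄)].
Numerator sine = -0.43837; denominator sine = -0.99635.
Result = 0.0871·12.99·(-0.43837) / (0.2656·(-0.99635)) = +1.8736 rad/s; magnitude 1.8736 rad/s.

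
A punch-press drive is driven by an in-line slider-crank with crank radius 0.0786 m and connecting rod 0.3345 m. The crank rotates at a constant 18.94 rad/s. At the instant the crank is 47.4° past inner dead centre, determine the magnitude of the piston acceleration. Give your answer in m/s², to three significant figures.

ω = 18.94 rad/s
x(θ) = r cosθ + √(L² − r² sin²θ); with ω constant, a = ω²·d²x/dθ².
d²x/dθ² = −r cosθ − r²(cos2θ)/√u − r⁴ sin²2θ/(4u^{3/2}),  u = L² − r² sin²θ = 0.108543 m².
Substituting r = 0.0786 m, L = 0.3345 m, θ = 47.4°: d²x/dθ² = -0.051898 m.
a = ω²·d²x/dθ² = (18.94)²·(-0.051898) = -18.617 m/s²;  |a| = 18.617 m/s².

18.6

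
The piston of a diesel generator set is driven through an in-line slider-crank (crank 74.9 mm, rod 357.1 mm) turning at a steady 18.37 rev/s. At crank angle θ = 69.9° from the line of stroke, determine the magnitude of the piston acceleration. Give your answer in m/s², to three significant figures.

ω = 2π·18.4 = 115.4 rad/s
x(θ) = r cosθ + √(L² − r² sin²θ); with ω constant, a = ω²·d²x/dθ².
d²x/dθ² = −r cosθ − r²(cos2θ)/√u − r⁴ sin²2θ/(4u^{3/2}),  u = L² − r² sin²θ = 0.122573 m².
Substituting r = 0.0749 m, L = 0.3571 m, θ = 69.9°: d²x/dθ² = -0.013578 m.
a = ω²·d²x/dθ² = (115.4)²·(-0.013578) = -180.88 m/s²;  |a| = 180.88 m/s².

181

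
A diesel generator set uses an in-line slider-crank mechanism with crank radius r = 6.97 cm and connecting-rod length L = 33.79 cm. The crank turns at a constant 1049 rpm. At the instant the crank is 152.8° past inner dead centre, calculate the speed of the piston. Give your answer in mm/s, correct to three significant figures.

2850

ω = 2π·1049/60 = 109.9 rad/s
For an in-line slider-crank, x = r cosθ + √(L² − r² sin²θ), so v = −rω sinθ·[1 + r cosθ/√(L² − r² sin²θ)].
With r = 0.0697 m, L = 0.3379 m, θ = 152.8°: √(L² − r² sin²θ) = 0.33639 m.
v = −0.0697·109.9·0.45710·[1 + 0.0697·-0.88942/0.33639] = -2.8549 m/s.
|v| = 2.8549 m/s = 2854.9 mm/s.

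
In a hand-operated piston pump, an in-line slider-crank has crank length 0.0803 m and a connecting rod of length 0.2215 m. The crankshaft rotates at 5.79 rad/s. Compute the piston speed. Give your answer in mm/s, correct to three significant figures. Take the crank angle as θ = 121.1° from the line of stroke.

ω = 5.79 rad/s
For an in-line slider-crank, x = r cosθ + √(L² − r² sin²θ), so v = −rω sinθ·[1 + r cosθ/√(L² − r² sin²θ)].
With r = 0.0803 m, L = 0.2215 m, θ = 121.1°: √(L² − r² sin²θ) = 0.21056 m.
v = −0.0803·5.79·0.85627·[1 + 0.0803·-0.51653/0.21056] = -0.31969 m/s.
|v| = 0.31969 m/s = 319.69 mm/s.

320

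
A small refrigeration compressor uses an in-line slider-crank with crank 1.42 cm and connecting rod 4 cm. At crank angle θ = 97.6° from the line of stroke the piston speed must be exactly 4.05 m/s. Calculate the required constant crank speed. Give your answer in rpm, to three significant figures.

2890

For an in-line slider-crank, |v_piston| = rω|sinθ|·[1 + r cosθ/√(L² − r² sin²θ)].
With r = 0.0142 m, L = 0.04 m, θ = 97.6°: the bracketed kinematic factor |dx/dθ| = 0.013369 m.
ω = v/|dx/dθ| = 4.05/0.013369 = 302.93 rad/s.
N = 60ω/(2π) = 2892.8 rpm.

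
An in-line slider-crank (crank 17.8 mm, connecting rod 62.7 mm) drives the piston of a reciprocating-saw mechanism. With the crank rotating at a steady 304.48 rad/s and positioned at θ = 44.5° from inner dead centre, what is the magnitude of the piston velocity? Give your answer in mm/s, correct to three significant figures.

ω = 304.5 rad/s
For an in-line slider-crank, x = r cosθ + √(L² − r² sin²θ), so v = −rω sinθ·[1 + r cosθ/√(L² − r² sin²θ)].
With r = 0.0178 m, L = 0.0627 m, θ = 44.5°: √(L² − r² sin²θ) = 0.061446 m.
v = −0.0178·304.5·0.70091·[1 + 0.0178·0.71325/0.061446] = -4.5836 m/s.
|v| = 4.5836 m/s = 4583.6 mm/s.

4580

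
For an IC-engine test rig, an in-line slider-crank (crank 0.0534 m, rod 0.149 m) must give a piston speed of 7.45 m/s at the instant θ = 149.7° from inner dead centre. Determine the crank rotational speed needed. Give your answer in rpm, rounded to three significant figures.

For an in-line slider-crank, |v_piston| = rω|sinθ|·[1 + r cosθ/√(L² − r² sin²θ)].
With r = 0.0534 m, L = 0.149 m, θ = 149.7°: the bracketed kinematic factor |dx/dθ| = 0.018465 m.
ω = v/|dx/dθ| = 7.45/0.018465 = 403.46 rad/s.
N = 60ω/(2π) = 3852.7 rpm.

3850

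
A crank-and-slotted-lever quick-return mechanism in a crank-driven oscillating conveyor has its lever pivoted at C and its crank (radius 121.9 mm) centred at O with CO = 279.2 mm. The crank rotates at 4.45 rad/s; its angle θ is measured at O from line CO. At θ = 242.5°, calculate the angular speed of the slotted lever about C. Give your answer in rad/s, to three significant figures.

0.0620

ω = 4.45 rad/s
Crank pin A relative to C: A = (d + r cosθ, r sinθ); lever angle φ = atan2(r sinθ, d + r cosθ).
Differentiating tanφ: φ̇ = rω(d cosθ + r)/(d² + r² + 2dr cosθ).
d² + r² + 2dr cosθ = |CA|² = 0.0613815 m²;  d cosθ + r = -0.0070202 m.
|ω_lever| = |0.1219·4.45·-0.0070202| / 0.0613815 = 0.062041 rad/s.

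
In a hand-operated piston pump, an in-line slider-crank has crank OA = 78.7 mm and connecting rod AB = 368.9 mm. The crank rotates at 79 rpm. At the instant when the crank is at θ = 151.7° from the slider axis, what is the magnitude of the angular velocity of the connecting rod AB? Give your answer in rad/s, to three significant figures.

1.56

ω = 8.273 rad/s (converted from 79 rpm).
The rod makes angle φ with the slider axis where L sinφ = r sinθ; differentiating, L cosφ·φ̇ = r ω cosθ.
L cosφ = √(L² − r² sin²θ) = 0.36701 m.
|ω_rod| = r ω |cosθ| / √(L² − r² sin²θ) = 0.0787·8.273·0.88048/0.36701 = 1.562 rad/s.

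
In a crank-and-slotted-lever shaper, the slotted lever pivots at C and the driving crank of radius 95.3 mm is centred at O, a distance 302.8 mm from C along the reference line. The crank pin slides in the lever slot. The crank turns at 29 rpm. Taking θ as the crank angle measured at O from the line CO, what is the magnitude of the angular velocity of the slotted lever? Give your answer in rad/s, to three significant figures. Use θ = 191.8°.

1.31

ω = 3.037 rad/s (from 29 rpm).
Crank pin A relative to C: A = (d + r cosθ, r sinθ); lever angle φ = atan2(r sinθ, d + r cosθ).
Differentiating tanφ: φ̇ = rω(d cosθ + r)/(d² + r² + 2dr cosθ).
d² + r² + 2dr cosθ = |CA|² = 0.0442759 m²;  d cosθ + r = -0.2011 m.
|ω_lever| = |0.0953·3.037·-0.2011| / 0.0442759 = 1.3145 rad/s.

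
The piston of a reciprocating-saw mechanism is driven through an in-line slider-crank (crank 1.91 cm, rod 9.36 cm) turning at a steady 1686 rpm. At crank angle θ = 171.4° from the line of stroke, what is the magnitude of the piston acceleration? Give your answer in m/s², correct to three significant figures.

ω = 2π·1686/60 = 176.6 rad/s
x(θ) = r cosθ + √(L² − r² sin²θ); with ω constant, a = ω²·d²x/dθ².
d²x/dθ² = −r cosθ − r²(cos2θ)/√u − r⁴ sin²2θ/(4u^{3/2}),  u = L² − r² sin²θ = 0.0087528 m².
Substituting r = 0.0191 m, L = 0.0936 m, θ = 171.4°: d²x/dθ² = +0.015157 m.
a = ω²·d²x/dθ² = (176.6)²·(+0.015157) = +472.47 m/s²;  |a| = 472.47 m/s².

472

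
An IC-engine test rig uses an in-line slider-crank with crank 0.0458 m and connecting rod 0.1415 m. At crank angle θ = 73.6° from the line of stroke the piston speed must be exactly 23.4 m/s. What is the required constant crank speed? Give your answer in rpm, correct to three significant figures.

For an in-line slider-crank, |v_piston| = rω|sinθ|·[1 + r cosθ/√(L² − r² sin²θ)].
With r = 0.0458 m, L = 0.1415 m, θ = 73.6°: the bracketed kinematic factor |dx/dθ| = 0.048161 m.
ω = v/|dx/dθ| = 23.4/0.048161 = 485.87 rad/s.
N = 60ω/(2π) = 4639.8 rpm.

4640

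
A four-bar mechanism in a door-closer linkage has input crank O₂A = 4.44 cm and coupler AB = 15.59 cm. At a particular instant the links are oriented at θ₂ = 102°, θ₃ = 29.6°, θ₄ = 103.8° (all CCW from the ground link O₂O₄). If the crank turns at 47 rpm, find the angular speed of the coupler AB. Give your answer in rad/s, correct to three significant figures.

0.0458

ω₂ = 4.922 rad/s (from 47 rpm).
Differentiating the loop-closure r₂e^{iθ₂}+r₃e^{iθ₃}=r₁+r₄e^{iθ₄} gives r₂ω₂e^{iθ₂}+r₃ω₃e^{iθ₃}=r₄ω₄e^{iθ₄}.
Eliminating the other unknown: ω₃ = r₂ω₂ sin(θ₄−θ₂) / [r₃ sin(θ₃−θ₄)].
Numerator sine = +0.03141; denominator sine = -0.96222.
Result = 0.0444·4.922·(+0.03141) / (0.1559·(-0.96222)) = -0.045758 rad/s; magnitude 0.045758 rad/s.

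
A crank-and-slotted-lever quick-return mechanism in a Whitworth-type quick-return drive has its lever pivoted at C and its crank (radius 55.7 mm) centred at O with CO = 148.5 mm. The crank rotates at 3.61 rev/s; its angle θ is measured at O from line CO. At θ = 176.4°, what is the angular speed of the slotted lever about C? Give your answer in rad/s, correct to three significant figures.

ω = 22.68 rad/s (from 3.61 rev/s).
Crank pin A relative to C: A = (d + r cosθ, r sinθ); lever angle φ = atan2(r sinθ, d + r cosθ).
Differentiating tanφ: φ̇ = rω(d cosθ + r)/(d² + r² + 2dr cosθ).
d² + r² + 2dr cosθ = |CA|² = 0.00864448 m²;  d cosθ + r = -0.092507 m.
|ω_lever| = |0.0557·22.68·-0.092507| / 0.00864448 = 13.52 rad/s.

13.5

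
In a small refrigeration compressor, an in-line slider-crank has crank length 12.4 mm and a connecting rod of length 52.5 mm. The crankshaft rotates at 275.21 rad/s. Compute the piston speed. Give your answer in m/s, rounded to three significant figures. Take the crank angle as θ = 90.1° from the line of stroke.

3.41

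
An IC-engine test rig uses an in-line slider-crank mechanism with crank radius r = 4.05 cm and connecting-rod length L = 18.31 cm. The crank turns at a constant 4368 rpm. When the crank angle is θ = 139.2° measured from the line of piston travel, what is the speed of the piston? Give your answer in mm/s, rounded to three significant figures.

10100

ω = 2π·4368/60 = 457.4 rad/s
For an in-line slider-crank, x = r cosθ + √(L² − r² sin²θ), so v = −rω sinθ·[1 + r cosθ/√(L² − r² sin²θ)].
With r = 0.0405 m, L = 0.1831 m, θ = 139.2°: √(L² − r² sin²θ) = 0.18118 m.
v = −0.0405·457.4·0.65342·[1 + 0.0405·-0.75700/0.18118] = -10.056 m/s.
|v| = 10.056 m/s = 10056 mm/s.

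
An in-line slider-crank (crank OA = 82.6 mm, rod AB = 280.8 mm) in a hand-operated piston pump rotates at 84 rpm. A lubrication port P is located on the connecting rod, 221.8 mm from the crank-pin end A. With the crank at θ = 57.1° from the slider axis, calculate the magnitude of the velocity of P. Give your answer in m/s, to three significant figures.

ω = 8.796 rad/s.  Crank-pin speed |V_A| = rω = 0.72659 m/s, perpendicular to OA.
Rod angle: sinφ = −(r/L) sinθ ⇒ φ = -14.299°; ω_rod = −rω cosθ/√(L²−r²sin²θ) = -1.4504 rad/s.
V_P = V_A + ω_rod × AP, with AP = 0.2218 m along the rod.
Components: V_Px = −rω sinθ − a·ω_rod·sinφ = -0.68951 m/s;  V_Py = rω cosθ + a·ω_rod·cosφ = +0.082924 m/s.
|V_P| = √(V_Px² + V_Py²) = 0.69448 m/s.

0.694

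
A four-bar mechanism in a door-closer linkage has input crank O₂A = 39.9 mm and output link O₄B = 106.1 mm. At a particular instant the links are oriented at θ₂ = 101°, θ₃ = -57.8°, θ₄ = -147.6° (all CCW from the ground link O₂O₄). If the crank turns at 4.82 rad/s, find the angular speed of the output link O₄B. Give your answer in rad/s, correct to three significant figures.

0.655

ω₂ = 4.82 rad/s
Differentiating the loop-closure r₂e^{iθ₂}+r₃e^{iθ₃}=r₁+r₄e^{iθ₄} gives r₂ω₂e^{iθ₂}+r₃ω₃e^{iθ₃}=r₄ω₄e^{iθ₄}.
Eliminating the other unknown: ω₄ = r₂ω₂ sin(θ₂−θ₃) / [r₄ sin(θ₄−θ₃)].
Numerator sine = +0.36162; denominator sine = -0.99999.
Result = 0.0399·4.82·(+0.36162) / (0.1061·(-0.99999)) = -0.65549 rad/s; magnitude 0.65549 rad/s.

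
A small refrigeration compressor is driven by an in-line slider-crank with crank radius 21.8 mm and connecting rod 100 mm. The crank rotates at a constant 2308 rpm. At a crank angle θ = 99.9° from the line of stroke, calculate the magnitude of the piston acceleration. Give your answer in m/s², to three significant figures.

486

ω = 2π·2308/60 = 241.7 rad/s
x(θ) = r cosθ + √(L² − r² sin²θ); with ω constant, a = ω²·d²x/dθ².
d²x/dθ² = −r cosθ − r²(cos2θ)/√u − r⁴ sin²2θ/(4u^{3/2}),  u = L² − r² sin²θ = 0.00953881 m².
Substituting r = 0.0218 m, L = 0.1 m, θ = 99.9°: d²x/dθ² = +0.0083194 m.
a = ω²·d²x/dθ² = (241.7)²·(+0.0083194) = +485.98 m/s²;  |a| = 485.98 m/s².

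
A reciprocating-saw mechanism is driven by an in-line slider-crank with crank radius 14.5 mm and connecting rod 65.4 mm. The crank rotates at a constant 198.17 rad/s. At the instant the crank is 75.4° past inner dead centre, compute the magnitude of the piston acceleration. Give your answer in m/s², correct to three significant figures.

31.1

ω = 198.2 rad/s
x(θ) = r cosθ + √(L² − r² sin²θ); with ω constant, a = ω²·d²x/dθ².
d²x/dθ² = −r cosθ − r²(cos2θ)/√u − r⁴ sin²2θ/(4u^{3/2}),  u = L² − r² sin²θ = 0.00408027 m².
Substituting r = 0.0145 m, L = 0.0654 m, θ = 75.4°: d²x/dθ² = -0.00079189 m.
a = ω²·d²x/dθ² = (198.2)²·(-0.00079189) = -31.099 m/s²;  |a| = 31.099 m/s².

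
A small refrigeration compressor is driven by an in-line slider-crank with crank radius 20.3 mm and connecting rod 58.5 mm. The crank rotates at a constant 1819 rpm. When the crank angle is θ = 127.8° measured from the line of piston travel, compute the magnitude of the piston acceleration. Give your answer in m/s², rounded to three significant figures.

509

ω = 2π·1819/60 = 190.5 rad/s
x(θ) = r cosθ + √(L² − r² sin²θ); with ω constant, a = ω²·d²x/dθ².
d²x/dθ² = −r cosθ − r²(cos2θ)/√u − r⁴ sin²2θ/(4u^{3/2}),  u = L² − r² sin²θ = 0.00316496 m².
Substituting r = 0.0203 m, L = 0.0585 m, θ = 127.8°: d²x/dθ² = +0.01404 m.
a = ω²·d²x/dθ² = (190.5)²·(+0.01404) = +509.44 m/s²;  |a| = 509.44 m/s².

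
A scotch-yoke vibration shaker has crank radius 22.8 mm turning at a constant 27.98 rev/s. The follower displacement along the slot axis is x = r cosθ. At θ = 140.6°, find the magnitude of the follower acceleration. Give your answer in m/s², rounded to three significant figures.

545

ω = 175.8 rad/s (from 27.98 rev/s).
x = r cosθ ⇒ ẍ = −rω² cosθ (ω constant).
|a| = rω²|cosθ| = 0.0228·(175.8)²·|cos 140.6°| = 544.53 m/s².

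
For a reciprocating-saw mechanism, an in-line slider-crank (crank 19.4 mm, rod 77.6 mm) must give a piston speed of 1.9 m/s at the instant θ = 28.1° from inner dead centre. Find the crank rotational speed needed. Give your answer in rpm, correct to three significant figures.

1620

For an in-line slider-crank, |v_piston| = rω|sinθ|·[1 + r cosθ/√(L² − r² sin²θ)].
With r = 0.0194 m, L = 0.0776 m, θ = 28.1°: the bracketed kinematic factor |dx/dθ| = 0.011167 m.
ω = v/|dx/dθ| = 1.9/0.011167 = 170.15 rad/s.
N = 60ω/(2π) = 1624.8 rpm.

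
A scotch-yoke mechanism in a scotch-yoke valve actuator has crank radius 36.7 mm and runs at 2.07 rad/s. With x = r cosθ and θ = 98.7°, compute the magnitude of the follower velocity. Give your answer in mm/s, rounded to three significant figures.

ω = 2.07 rad/s
x = r cosθ ⇒ ẋ = −rω sinθ.
|v| = rω|sinθ| = 0.0367·2.07·|sin 98.7°| = 0.075095 m/s = 75.095 mm/s.

75.1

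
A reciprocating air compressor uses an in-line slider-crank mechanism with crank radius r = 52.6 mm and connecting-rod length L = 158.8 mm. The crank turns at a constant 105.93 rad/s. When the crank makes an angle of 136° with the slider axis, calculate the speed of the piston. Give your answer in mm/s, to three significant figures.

ω = 105.9 rad/s
For an in-line slider-crank, x = r cosθ + √(L² − r² sin²θ), so v = −rω sinθ·[1 + r cosθ/√(L² − r² sin²θ)].
With r = 0.0526 m, L = 0.1588 m, θ = 136°: √(L² − r² sin²θ) = 0.15454 m.
v = −0.0526·105.9·0.69466·[1 + 0.0526·-0.71934/0.15454] = -2.9229 m/s.
|v| = 2.9229 m/s = 2922.9 mm/s.

2920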